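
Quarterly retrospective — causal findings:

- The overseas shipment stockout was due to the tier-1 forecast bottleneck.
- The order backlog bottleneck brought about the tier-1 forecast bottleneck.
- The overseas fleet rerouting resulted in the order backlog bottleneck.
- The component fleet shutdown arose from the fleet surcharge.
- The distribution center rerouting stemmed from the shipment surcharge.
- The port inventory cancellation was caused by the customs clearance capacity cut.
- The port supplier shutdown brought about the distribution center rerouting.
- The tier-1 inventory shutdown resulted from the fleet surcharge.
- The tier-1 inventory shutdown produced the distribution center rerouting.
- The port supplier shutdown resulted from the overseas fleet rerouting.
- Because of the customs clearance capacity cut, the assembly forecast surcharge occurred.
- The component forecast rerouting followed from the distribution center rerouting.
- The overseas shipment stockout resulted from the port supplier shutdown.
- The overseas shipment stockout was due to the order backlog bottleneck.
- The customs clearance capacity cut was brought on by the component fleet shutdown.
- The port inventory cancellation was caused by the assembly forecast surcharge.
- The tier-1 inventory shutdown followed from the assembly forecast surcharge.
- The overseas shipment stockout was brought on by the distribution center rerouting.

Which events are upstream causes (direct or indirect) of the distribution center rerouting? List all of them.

the assembly forecast surcharge, the component fleet shutdown, the customs clearance capacity cut, the fleet surcharge, the overseas fleet rerouting, the port supplier shutdown, the shipment surcharge, the tier-1 inventory shutdown

Immediate causes of the distribution center rerouting: the shipment surcharge, the port supplier shutdown, the tier-1 inventory shutdown.
Further upstream: the overseas fleet rerouting, the fleet surcharge, the component fleet shutdown, the customs clearance capacity cut, the assembly forecast surcharge.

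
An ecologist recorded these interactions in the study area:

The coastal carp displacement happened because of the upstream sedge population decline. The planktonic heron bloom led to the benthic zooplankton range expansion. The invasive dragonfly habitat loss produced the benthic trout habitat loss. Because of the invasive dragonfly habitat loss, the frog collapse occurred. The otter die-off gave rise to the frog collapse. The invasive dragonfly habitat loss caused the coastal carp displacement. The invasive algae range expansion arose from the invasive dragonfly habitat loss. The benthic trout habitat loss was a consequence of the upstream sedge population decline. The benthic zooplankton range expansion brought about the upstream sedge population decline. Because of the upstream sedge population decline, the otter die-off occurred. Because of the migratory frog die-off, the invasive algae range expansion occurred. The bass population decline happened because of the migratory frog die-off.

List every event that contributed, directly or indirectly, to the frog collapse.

Immediate causes of the frog collapse: the invasive dragonfly habitat loss, the otter die-off.
Further upstream: the planktonic heron bloom, the benthic zooplankton range expansion, the upstream sedge population decline.

the benthic zooplankton range expansion, the invasive dragonfly habitat loss, the otter die-off, the planktonic heron bloom, the upstream sedge population decline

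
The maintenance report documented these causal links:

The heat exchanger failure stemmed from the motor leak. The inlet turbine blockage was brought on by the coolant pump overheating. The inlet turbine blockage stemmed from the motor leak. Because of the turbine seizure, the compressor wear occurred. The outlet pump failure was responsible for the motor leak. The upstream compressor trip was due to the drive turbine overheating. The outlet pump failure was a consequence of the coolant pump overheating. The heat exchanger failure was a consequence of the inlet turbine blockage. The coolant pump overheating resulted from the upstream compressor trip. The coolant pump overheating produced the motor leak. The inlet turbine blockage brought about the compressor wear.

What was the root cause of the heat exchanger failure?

the drive turbine overheating

Tracing upstream from the heat exchanger failure: the heat exchanger failure ← the motor leak ← the coolant pump overheating ← the upstream compressor trip ← the drive turbine overheating.
The drive turbine overheating has no stated cause, so it is the root.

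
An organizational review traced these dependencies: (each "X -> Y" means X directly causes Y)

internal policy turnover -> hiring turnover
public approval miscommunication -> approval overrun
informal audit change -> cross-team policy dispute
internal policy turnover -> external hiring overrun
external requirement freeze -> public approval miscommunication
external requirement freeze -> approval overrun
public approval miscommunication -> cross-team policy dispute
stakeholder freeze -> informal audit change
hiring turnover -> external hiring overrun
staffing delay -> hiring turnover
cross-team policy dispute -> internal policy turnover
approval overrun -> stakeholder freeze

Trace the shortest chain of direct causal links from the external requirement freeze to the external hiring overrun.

the external requirement freeze → the public approval miscommunication
the public approval miscommunication → the cross-team policy dispute
the cross-team policy dispute → the internal policy turnover
the internal policy turnover → the external hiring overrun
Length: 4 steps.

the external requirement freeze → the public approval miscommunication → the cross-team policy dispute → the internal policy turnover → the external hiring overrun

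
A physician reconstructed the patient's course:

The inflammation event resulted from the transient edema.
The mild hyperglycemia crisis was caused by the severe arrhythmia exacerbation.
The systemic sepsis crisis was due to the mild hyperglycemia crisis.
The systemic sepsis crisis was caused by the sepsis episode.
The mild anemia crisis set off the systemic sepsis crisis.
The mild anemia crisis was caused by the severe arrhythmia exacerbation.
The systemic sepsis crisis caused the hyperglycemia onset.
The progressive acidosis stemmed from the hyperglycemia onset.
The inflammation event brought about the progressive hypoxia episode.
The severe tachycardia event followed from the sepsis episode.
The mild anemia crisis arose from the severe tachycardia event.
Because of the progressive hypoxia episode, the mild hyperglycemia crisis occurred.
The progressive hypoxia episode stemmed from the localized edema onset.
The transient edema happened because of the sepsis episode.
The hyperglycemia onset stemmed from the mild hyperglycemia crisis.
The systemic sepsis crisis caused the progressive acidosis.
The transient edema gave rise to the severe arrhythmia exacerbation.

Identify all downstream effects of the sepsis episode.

Direct effects: the transient edema, the severe tachycardia event, the systemic sepsis crisis.
2 steps out: the inflammation event, the severe arrhythmia exacerbation, the mild anemia crisis, the hyperglycemia onset, the progressive acidosis.
3 steps out: the progressive hypoxia episode, the mild hyperglycemia crisis.
Not reachable from it: the localized edema onset.

the hyperglycemia onset, the inflammation event, the mild anemia crisis, the mild hyperglycemia crisis, the progressive acidosis, the progressive hypoxia episode, the severe arrhythmia exacerbation, the severe tachycardia event, the systemic sepsis crisis, the transient edema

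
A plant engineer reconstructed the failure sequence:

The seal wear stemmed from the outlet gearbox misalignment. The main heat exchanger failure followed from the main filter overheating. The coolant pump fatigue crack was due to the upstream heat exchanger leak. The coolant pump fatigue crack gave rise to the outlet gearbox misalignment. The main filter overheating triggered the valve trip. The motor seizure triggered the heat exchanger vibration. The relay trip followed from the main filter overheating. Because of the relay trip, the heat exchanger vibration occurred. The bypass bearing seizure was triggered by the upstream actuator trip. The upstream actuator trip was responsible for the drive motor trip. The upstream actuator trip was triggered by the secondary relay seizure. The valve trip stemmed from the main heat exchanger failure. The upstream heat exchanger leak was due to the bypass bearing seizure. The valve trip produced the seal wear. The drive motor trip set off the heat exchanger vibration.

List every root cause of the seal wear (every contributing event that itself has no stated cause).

Tracing upstream from the seal wear: the seal wear ← the outlet gearbox misalignment ← the coolant pump fatigue crack ← the upstream heat exchanger leak ← the bypass bearing seizure ← the upstream actuator trip ← the secondary relay seizure.
A separate upstream branch: the seal wear ← the valve trip ← the main filter overheating.
Each of those chain origins has no stated cause.

the main filter overheating, the secondary relay seizure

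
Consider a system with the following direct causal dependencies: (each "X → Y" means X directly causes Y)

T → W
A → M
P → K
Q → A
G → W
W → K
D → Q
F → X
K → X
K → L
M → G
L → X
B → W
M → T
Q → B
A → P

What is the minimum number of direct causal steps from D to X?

5

Shortest chain: D → Q → B → W → K → X.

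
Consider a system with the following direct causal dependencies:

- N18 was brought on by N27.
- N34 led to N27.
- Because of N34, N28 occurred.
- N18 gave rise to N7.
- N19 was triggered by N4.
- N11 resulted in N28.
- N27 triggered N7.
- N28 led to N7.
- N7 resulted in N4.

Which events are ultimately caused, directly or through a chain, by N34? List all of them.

N18, N19, N27, N28, N4, N7

Direct effects: N28, N27.
2 steps out: N18, N7.
3 steps out: N4.
4 steps out: N19.
Not reachable from it: N11.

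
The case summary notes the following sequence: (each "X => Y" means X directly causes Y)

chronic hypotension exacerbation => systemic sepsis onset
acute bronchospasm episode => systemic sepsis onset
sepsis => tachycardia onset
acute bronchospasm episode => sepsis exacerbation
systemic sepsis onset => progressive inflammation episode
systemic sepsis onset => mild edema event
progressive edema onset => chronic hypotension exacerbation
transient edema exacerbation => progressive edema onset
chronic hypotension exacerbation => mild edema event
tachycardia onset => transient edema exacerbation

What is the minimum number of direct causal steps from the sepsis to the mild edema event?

Shortest chain: the sepsis → the tachycardia onset → the transient edema exacerbation → the progressive edema onset → the chronic hypotension exacerbation → the mild edema event.

5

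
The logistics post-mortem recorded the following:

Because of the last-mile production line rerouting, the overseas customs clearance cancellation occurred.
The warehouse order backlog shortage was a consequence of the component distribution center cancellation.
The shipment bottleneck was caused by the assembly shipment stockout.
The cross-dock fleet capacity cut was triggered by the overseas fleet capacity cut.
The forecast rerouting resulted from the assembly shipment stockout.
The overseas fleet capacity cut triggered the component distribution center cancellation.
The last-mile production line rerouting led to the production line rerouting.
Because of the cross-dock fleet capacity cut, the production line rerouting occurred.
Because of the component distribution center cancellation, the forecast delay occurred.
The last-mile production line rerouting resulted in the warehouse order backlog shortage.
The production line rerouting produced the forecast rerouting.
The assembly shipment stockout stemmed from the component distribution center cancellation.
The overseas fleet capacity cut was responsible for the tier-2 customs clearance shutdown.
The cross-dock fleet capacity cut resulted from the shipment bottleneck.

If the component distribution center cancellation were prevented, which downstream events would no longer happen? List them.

Downstream of the component distribution center cancellation: the warehouse order backlog shortage, the assembly shipment stockout, the shipment bottleneck, the cross-dock fleet capacity cut, the forecast delay, the production line rerouting, the forecast rerouting.
Of those, still caused via another path: the warehouse order backlog shortage, the cross-dock fleet capacity cut, the production line rerouting, the forecast rerouting.
The remainder have no surviving cause.

the assembly shipment stockout, the forecast delay, the shipment bottleneck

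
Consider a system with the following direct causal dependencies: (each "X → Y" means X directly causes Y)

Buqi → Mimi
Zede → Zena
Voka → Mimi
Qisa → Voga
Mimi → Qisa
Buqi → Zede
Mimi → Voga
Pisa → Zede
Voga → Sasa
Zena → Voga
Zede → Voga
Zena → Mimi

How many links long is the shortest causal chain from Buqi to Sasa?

Shortest chain: Buqi → Zede → Voga → Sasa.

3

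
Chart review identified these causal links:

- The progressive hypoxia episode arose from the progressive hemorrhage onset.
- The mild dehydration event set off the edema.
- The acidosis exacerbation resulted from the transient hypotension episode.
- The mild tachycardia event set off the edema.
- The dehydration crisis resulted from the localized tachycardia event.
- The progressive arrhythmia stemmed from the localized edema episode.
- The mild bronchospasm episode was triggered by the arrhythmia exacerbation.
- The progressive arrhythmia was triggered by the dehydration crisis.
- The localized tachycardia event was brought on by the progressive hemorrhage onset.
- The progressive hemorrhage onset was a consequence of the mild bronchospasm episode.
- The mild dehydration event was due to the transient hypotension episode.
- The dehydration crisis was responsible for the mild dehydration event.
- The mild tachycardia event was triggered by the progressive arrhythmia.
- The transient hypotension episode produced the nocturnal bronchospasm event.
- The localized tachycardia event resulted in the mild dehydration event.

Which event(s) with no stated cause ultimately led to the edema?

Tracing upstream from the edema: the edema ← the mild dehydration event ← the localized tachycardia event ← the progressive hemorrhage onset ← the mild bronchospasm episode ← the arrhythmia exacerbation.
A separate upstream branch: the edema ← the mild dehydration event ← the transient hypotension episode.
A separate upstream branch: the edema ← the mild tachycardia event ← the progressive arrhythmia ← the localized edema episode.
Each of those chain origins has no stated cause.

the arrhythmia exacerbation, the localized edema episode, the transient hypotension episode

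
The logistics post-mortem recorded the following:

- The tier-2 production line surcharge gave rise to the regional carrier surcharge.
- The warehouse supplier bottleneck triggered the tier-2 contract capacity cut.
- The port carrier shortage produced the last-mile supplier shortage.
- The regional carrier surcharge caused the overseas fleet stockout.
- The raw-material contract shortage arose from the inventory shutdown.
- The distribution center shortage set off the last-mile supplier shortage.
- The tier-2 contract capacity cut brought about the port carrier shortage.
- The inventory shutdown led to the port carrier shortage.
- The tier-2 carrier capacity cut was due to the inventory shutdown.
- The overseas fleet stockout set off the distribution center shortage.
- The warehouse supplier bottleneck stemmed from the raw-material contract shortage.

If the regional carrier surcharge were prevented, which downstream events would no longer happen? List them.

Downstream of the regional carrier surcharge: the overseas fleet stockout, the distribution center shortage, the last-mile supplier shortage.
Of those, still caused via another path: the last-mile supplier shortage.
The remainder have no surviving cause.

the distribution center shortage, the overseas fleet stockout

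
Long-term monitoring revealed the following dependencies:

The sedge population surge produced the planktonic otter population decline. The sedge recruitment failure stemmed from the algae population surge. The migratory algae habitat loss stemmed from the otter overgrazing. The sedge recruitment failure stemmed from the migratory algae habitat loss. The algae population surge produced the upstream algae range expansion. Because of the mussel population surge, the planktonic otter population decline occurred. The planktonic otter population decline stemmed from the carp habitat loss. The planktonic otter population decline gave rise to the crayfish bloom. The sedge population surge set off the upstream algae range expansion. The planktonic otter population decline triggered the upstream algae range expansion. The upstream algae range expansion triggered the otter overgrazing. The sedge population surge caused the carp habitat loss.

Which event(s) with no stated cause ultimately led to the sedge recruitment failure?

the algae population surge, the mussel population surge, the sedge population surge

Tracing upstream from the sedge recruitment failure: the sedge recruitment failure ← the migratory algae habitat loss ← the otter overgrazing ← the upstream algae range expansion ← the planktonic otter population decline ← the mussel population surge.
A separate upstream branch: the sedge recruitment failure ← the migratory algae habitat loss ← the otter overgrazing ← the upstream algae range expansion ← the sedge population surge.
A separate upstream branch: the sedge recruitment failure ← the algae population surge.
Each of those chain origins has no stated cause.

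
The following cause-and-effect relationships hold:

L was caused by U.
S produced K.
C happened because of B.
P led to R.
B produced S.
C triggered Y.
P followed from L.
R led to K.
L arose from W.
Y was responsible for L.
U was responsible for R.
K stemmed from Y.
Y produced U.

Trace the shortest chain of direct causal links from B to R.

B → C → Y → U → R

B → C
C → Y
Y → U
U → R
Length: 4 steps.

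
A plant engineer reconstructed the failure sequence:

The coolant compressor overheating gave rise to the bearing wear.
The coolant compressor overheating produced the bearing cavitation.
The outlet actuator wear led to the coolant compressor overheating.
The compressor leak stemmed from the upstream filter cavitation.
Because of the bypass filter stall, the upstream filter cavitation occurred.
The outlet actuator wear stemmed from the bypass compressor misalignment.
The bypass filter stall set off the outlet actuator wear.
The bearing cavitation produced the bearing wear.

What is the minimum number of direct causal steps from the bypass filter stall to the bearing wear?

Shortest chain: the bypass filter stall → the outlet actuator wear → the coolant compressor overheating → the bearing wear.

3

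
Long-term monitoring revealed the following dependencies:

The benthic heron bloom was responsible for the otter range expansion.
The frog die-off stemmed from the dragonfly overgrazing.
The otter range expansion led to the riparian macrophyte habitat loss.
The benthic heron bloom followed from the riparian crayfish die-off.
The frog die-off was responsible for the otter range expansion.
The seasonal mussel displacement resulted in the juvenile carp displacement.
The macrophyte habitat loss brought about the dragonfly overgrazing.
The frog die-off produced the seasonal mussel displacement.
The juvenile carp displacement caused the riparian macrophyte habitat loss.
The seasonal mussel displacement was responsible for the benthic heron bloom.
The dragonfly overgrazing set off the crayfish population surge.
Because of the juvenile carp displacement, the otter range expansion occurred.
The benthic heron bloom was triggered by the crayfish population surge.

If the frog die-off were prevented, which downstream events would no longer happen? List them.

the juvenile carp displacement, the seasonal mussel displacement

Downstream of the frog die-off: the seasonal mussel displacement, the benthic heron bloom, the juvenile carp displacement, the otter range expansion, the riparian macrophyte habitat loss.
Of those, still caused via another path: the benthic heron bloom, the otter range expansion, the riparian macrophyte habitat loss.
The remainder have no surviving cause.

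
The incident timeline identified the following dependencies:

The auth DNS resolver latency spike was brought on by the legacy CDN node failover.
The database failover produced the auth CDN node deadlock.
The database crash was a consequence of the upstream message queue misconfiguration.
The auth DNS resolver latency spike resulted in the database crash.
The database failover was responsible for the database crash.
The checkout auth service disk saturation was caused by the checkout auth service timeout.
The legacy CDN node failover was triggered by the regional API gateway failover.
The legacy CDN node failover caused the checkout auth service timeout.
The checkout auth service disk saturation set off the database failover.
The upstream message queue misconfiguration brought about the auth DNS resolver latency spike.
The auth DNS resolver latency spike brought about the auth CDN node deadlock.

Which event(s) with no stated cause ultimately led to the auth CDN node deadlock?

Tracing upstream from the auth CDN node deadlock: the auth CDN node deadlock ← the auth DNS resolver latency spike ← the legacy CDN node failover ← the regional API gateway failover.
A separate upstream branch: the auth CDN node deadlock ← the auth DNS resolver latency spike ← the upstream message queue misconfiguration.
Each of those chain origins has no stated cause.

the regional API gateway failover, the upstream message queue misconfiguration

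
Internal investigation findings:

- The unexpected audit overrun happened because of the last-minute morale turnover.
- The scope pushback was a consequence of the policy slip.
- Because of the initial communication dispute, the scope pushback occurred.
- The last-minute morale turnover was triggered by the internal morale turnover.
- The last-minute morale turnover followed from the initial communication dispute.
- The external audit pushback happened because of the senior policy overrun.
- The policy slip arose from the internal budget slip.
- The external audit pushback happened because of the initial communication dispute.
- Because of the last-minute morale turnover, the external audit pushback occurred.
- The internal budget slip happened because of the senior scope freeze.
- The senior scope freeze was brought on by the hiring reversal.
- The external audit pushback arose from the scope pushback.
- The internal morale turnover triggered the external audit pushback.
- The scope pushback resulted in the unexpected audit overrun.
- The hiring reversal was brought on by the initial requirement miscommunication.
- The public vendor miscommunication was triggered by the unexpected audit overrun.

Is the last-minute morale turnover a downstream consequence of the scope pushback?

The scope pushback leads to the external audit pushback, the unexpected audit overrun, the public vendor miscommunication; the last-minute morale turnover is not among them.

No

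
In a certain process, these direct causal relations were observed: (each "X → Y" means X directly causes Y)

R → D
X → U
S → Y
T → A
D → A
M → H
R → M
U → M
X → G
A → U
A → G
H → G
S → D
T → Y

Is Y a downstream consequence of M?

No

M leads to H, G; Y is not among them.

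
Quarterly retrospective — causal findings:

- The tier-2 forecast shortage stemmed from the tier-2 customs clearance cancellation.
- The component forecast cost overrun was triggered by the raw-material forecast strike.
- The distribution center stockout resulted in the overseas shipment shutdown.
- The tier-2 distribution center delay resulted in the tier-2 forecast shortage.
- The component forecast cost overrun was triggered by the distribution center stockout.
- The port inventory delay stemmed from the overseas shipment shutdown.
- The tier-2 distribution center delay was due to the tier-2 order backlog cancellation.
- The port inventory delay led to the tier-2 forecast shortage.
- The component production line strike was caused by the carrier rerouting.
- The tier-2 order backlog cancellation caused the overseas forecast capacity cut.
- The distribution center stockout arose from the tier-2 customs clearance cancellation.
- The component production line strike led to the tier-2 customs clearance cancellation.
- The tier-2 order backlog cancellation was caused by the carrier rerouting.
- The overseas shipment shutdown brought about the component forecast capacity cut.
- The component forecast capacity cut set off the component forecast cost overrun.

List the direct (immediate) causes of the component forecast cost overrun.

Upstream contributors include the carrier rerouting, the component production line strike, the tier-2 customs clearance cancellation, the overseas shipment shutdown, but only the component forecast capacity cut, the distribution center stockout, the raw-material forecast strike feed directly into the component forecast cost overrun.

the component forecast capacity cut, the distribution center stockout, the raw-material forecast strike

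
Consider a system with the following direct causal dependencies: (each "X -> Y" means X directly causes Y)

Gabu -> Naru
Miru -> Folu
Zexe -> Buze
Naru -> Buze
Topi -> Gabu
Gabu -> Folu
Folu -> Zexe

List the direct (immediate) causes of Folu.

Gabu, Miru

Upstream contributors include Topi, but only Gabu, Miru feed directly into Folu.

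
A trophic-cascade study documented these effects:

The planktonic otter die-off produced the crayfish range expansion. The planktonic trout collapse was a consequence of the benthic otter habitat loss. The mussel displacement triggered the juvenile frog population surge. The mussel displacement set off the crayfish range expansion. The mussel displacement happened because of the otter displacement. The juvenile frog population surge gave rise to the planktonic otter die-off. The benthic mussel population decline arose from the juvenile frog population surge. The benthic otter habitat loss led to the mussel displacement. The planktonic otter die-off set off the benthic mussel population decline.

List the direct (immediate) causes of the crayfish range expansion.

Upstream contributors include the benthic otter habitat loss, the juvenile frog population surge, the otter displacement, but only the mussel displacement, the planktonic otter die-off feed directly into the crayfish range expansion.

the mussel displacement, the planktonic otter die-off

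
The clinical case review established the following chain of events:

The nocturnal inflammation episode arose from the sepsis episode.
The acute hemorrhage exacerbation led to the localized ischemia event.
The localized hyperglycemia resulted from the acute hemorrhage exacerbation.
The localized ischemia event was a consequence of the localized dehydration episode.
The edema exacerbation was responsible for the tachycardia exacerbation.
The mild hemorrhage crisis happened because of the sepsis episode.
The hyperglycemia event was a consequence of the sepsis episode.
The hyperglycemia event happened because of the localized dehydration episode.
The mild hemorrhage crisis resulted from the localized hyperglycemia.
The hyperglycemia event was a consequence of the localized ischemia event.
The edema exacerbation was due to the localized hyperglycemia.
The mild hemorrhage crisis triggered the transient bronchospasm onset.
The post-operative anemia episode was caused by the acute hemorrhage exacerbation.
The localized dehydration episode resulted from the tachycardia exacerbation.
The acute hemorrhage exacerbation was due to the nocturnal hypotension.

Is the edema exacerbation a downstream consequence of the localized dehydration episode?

No

The localized dehydration episode leads to the localized ischemia event, the hyperglycemia event; the edema exacerbation is not among them.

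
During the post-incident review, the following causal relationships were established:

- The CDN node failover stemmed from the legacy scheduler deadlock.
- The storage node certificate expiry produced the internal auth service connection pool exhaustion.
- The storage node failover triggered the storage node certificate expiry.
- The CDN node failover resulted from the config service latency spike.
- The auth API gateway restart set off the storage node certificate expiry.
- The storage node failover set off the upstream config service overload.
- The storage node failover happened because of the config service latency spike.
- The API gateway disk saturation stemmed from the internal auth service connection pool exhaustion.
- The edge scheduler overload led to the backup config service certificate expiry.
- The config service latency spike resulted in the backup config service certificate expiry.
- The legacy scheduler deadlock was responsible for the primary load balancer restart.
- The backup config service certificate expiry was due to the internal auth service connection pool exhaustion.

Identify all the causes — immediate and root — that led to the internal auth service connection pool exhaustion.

the auth API gateway restart, the config service latency spike, the storage node certificate expiry, the storage node failover

Immediate cause of the internal auth service connection pool exhaustion: the storage node certificate expiry.
Further upstream: the config service latency spike, the auth API gateway restart, the storage node failover.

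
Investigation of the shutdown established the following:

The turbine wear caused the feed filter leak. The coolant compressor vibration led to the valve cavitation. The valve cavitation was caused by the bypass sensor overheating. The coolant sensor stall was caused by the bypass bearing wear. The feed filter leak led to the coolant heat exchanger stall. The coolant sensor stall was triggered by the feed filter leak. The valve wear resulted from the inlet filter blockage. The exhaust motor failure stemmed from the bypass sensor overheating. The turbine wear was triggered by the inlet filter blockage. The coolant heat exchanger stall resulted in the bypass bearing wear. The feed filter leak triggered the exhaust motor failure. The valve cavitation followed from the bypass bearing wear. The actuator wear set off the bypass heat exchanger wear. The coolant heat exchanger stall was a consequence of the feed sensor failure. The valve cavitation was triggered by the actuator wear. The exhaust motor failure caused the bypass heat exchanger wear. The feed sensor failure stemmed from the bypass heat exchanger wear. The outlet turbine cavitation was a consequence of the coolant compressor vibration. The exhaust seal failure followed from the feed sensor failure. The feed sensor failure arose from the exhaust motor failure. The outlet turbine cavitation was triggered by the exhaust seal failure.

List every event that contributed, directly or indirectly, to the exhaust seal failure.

the actuator wear, the bypass heat exchanger wear, the bypass sensor overheating, the exhaust motor failure, the feed filter leak, the feed sensor failure, the inlet filter blockage, the turbine wear

Immediate cause of the exhaust seal failure: the feed sensor failure.
Further upstream: the inlet filter blockage, the turbine wear, the feed filter leak, the bypass sensor overheating, the actuator wear, the exhaust motor failure, the bypass heat exchanger wear.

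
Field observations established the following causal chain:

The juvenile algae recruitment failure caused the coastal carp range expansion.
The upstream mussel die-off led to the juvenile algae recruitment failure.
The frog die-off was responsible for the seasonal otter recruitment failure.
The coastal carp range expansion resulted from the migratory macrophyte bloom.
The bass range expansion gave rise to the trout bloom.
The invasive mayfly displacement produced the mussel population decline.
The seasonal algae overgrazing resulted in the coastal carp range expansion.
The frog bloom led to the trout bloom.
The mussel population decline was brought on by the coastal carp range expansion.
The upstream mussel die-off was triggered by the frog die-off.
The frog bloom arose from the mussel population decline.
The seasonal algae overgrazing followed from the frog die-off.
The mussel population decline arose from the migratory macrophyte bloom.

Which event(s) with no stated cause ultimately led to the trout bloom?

the bass range expansion, the frog die-off, the invasive mayfly displacement, the migratory macrophyte bloom

Tracing upstream from the trout bloom: the trout bloom ← the frog bloom ← the mussel population decline ← the coastal carp range expansion ← the seasonal algae overgrazing ← the frog die-off.
A separate upstream branch: the trout bloom ← the frog bloom ← the mussel population decline ← the migratory macrophyte bloom.
A separate upstream branch: the trout bloom ← the frog bloom ← the mussel population decline ← the invasive mayfly displacement.
A separate upstream branch: the trout bloom ← the bass range expansion.
Each of those chain origins has no stated cause.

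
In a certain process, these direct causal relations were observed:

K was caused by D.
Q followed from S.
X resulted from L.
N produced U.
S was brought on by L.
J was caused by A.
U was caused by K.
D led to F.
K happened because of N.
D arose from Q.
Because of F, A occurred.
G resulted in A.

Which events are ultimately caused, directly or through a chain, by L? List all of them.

Direct effects: X, S.
2 steps out: Q.
3 steps out: D.
4 steps out: F, K.
5 steps out: A, U.
6 steps out: J.
Not reachable from it: G, N.

A, D, F, J, K, Q, S, U, X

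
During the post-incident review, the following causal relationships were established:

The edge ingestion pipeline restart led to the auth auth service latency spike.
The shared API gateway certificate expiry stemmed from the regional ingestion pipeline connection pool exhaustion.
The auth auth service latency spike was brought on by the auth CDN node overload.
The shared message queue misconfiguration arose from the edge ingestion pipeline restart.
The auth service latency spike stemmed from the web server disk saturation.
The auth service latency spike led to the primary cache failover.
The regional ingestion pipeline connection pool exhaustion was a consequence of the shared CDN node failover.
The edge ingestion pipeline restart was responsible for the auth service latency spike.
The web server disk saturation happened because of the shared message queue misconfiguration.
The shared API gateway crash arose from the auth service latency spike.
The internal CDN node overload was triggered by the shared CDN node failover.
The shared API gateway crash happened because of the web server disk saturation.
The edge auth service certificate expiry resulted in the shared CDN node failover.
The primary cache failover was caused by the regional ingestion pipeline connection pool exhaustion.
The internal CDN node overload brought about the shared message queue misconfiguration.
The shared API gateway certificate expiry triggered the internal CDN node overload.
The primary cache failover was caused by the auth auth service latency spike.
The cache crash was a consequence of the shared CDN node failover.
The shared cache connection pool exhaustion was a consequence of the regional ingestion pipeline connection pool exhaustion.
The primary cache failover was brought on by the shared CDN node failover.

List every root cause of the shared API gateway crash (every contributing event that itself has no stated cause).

the edge auth service certificate expiry, the edge ingestion pipeline restart

Tracing upstream from the shared API gateway crash: the shared API gateway crash ← the web server disk saturation ← the shared message queue misconfiguration ← the internal CDN node overload ← the shared CDN node failover ← the edge auth service certificate expiry.
A separate upstream branch: the shared API gateway crash ← the auth service latency spike ← the edge ingestion pipeline restart.
Each of those chain origins has no stated cause.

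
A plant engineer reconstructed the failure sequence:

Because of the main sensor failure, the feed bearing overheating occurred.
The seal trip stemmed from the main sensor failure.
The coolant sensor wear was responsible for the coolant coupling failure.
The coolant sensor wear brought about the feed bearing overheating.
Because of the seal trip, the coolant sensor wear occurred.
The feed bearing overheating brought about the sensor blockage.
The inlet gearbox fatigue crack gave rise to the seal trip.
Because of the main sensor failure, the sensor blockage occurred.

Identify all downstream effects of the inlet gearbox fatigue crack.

Direct effects: the seal trip.
2 steps out: the coolant sensor wear.
3 steps out: the coolant coupling failure, the feed bearing overheating.
4 steps out: the sensor blockage.
Not reachable from it: the main sensor failure.

the coolant coupling failure, the coolant sensor wear, the feed bearing overheating, the seal trip, the sensor blockage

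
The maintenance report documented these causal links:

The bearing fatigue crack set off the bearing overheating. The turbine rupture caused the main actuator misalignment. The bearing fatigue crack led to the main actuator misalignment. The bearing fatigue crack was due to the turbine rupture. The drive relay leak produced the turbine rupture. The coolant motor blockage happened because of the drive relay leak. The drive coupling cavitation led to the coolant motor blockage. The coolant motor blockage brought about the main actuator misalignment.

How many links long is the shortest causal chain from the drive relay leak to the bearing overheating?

3

Shortest chain: the drive relay leak → the turbine rupture → the bearing fatigue crack → the bearing overheating.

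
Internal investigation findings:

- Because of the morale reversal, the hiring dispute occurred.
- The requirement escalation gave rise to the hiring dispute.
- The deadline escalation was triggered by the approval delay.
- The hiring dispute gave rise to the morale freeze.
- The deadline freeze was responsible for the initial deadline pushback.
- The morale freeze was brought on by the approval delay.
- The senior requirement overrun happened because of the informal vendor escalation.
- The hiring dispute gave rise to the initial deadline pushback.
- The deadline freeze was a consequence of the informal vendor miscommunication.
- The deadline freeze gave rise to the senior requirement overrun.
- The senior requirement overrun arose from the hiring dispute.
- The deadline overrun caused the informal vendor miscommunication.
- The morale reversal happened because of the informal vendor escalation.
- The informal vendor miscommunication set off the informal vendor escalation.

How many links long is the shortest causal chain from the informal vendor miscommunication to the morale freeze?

Shortest chain: the informal vendor miscommunication → the informal vendor escalation → the morale reversal → the hiring dispute → the morale freeze.

4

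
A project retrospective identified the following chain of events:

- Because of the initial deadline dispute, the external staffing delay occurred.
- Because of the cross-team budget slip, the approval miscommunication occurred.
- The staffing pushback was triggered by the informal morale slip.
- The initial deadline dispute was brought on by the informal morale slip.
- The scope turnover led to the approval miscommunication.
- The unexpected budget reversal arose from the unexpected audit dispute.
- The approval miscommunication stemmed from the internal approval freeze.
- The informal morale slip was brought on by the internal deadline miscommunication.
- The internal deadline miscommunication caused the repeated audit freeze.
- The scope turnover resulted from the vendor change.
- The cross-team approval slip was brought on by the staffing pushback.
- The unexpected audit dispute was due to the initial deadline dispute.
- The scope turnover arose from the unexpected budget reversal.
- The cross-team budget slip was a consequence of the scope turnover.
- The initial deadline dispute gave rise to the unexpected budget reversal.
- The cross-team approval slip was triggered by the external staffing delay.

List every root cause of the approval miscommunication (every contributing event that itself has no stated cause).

the internal approval freeze, the internal deadline miscommunication, the vendor change

Tracing upstream from the approval miscommunication: the approval miscommunication ← the scope turnover ← the unexpected budget reversal ← the initial deadline dispute ← the informal morale slip ← the internal deadline miscommunication.
A separate upstream branch: the approval miscommunication ← the internal approval freeze.
A separate upstream branch: the approval miscommunication ← the scope turnover ← the vendor change.
Each of those chain origins has no stated cause.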